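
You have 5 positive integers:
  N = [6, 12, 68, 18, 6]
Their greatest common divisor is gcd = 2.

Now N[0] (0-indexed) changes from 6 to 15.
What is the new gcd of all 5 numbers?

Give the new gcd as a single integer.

Numbers: [6, 12, 68, 18, 6], gcd = 2
Change: index 0, 6 -> 15
gcd of the OTHER numbers (without index 0): gcd([12, 68, 18, 6]) = 2
New gcd = gcd(g_others, new_val) = gcd(2, 15) = 1

Answer: 1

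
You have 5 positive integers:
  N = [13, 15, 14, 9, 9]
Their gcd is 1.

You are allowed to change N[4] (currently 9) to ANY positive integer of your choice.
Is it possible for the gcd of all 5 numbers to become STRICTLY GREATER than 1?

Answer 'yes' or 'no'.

Answer: no

Derivation:
Current gcd = 1
gcd of all OTHER numbers (without N[4]=9): gcd([13, 15, 14, 9]) = 1
The new gcd after any change is gcd(1, new_value).
This can be at most 1.
Since 1 = old gcd 1, the gcd can only stay the same or decrease.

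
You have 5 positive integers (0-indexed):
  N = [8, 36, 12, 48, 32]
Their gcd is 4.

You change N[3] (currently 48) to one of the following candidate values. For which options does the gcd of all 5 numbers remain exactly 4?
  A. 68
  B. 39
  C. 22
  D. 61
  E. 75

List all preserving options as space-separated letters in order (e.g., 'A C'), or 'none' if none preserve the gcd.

Answer: A

Derivation:
Old gcd = 4; gcd of others (without N[3]) = 4
New gcd for candidate v: gcd(4, v). Preserves old gcd iff gcd(4, v) = 4.
  Option A: v=68, gcd(4,68)=4 -> preserves
  Option B: v=39, gcd(4,39)=1 -> changes
  Option C: v=22, gcd(4,22)=2 -> changes
  Option D: v=61, gcd(4,61)=1 -> changes
  Option E: v=75, gcd(4,75)=1 -> changes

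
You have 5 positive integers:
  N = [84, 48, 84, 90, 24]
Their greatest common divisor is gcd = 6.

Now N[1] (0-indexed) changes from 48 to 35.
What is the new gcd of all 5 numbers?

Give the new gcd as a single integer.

Numbers: [84, 48, 84, 90, 24], gcd = 6
Change: index 1, 48 -> 35
gcd of the OTHER numbers (without index 1): gcd([84, 84, 90, 24]) = 6
New gcd = gcd(g_others, new_val) = gcd(6, 35) = 1

Answer: 1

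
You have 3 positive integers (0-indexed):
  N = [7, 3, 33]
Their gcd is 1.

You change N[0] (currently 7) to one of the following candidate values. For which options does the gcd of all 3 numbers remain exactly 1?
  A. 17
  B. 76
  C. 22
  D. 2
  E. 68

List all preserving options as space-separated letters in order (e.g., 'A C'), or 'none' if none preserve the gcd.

Answer: A B C D E

Derivation:
Old gcd = 1; gcd of others (without N[0]) = 3
New gcd for candidate v: gcd(3, v). Preserves old gcd iff gcd(3, v) = 1.
  Option A: v=17, gcd(3,17)=1 -> preserves
  Option B: v=76, gcd(3,76)=1 -> preserves
  Option C: v=22, gcd(3,22)=1 -> preserves
  Option D: v=2, gcd(3,2)=1 -> preserves
  Option E: v=68, gcd(3,68)=1 -> preserves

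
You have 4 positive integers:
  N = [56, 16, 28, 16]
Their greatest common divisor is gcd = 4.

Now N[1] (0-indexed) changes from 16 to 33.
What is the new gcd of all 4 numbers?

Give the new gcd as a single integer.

Numbers: [56, 16, 28, 16], gcd = 4
Change: index 1, 16 -> 33
gcd of the OTHER numbers (without index 1): gcd([56, 28, 16]) = 4
New gcd = gcd(g_others, new_val) = gcd(4, 33) = 1

Answer: 1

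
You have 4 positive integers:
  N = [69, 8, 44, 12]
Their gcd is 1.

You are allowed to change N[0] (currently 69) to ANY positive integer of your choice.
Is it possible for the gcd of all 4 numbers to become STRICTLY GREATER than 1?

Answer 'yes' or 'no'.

Answer: yes

Derivation:
Current gcd = 1
gcd of all OTHER numbers (without N[0]=69): gcd([8, 44, 12]) = 4
The new gcd after any change is gcd(4, new_value).
This can be at most 4.
Since 4 > old gcd 1, the gcd CAN increase (e.g., set N[0] = 4).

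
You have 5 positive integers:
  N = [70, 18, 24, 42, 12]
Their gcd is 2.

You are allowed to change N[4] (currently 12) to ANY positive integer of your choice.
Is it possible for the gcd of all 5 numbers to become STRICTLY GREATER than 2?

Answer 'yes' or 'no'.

Current gcd = 2
gcd of all OTHER numbers (without N[4]=12): gcd([70, 18, 24, 42]) = 2
The new gcd after any change is gcd(2, new_value).
This can be at most 2.
Since 2 = old gcd 2, the gcd can only stay the same or decrease.

Answer: no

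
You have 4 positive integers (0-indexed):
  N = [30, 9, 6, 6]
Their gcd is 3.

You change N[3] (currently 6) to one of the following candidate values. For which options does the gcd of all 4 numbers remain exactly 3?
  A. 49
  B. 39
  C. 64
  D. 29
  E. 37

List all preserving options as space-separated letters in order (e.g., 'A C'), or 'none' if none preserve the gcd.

Old gcd = 3; gcd of others (without N[3]) = 3
New gcd for candidate v: gcd(3, v). Preserves old gcd iff gcd(3, v) = 3.
  Option A: v=49, gcd(3,49)=1 -> changes
  Option B: v=39, gcd(3,39)=3 -> preserves
  Option C: v=64, gcd(3,64)=1 -> changes
  Option D: v=29, gcd(3,29)=1 -> changes
  Option E: v=37, gcd(3,37)=1 -> changes

Answer: B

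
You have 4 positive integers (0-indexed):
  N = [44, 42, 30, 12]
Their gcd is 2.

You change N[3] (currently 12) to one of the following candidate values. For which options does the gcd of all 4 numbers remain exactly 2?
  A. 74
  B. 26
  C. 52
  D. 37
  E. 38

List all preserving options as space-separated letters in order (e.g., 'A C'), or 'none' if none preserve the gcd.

Answer: A B C E

Derivation:
Old gcd = 2; gcd of others (without N[3]) = 2
New gcd for candidate v: gcd(2, v). Preserves old gcd iff gcd(2, v) = 2.
  Option A: v=74, gcd(2,74)=2 -> preserves
  Option B: v=26, gcd(2,26)=2 -> preserves
  Option C: v=52, gcd(2,52)=2 -> preserves
  Option D: v=37, gcd(2,37)=1 -> changes
  Option E: v=38, gcd(2,38)=2 -> preserves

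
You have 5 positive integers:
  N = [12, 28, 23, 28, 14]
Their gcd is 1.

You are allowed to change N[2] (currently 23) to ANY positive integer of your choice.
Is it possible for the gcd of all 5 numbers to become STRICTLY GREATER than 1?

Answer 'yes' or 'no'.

Current gcd = 1
gcd of all OTHER numbers (without N[2]=23): gcd([12, 28, 28, 14]) = 2
The new gcd after any change is gcd(2, new_value).
This can be at most 2.
Since 2 > old gcd 1, the gcd CAN increase (e.g., set N[2] = 2).

Answer: yes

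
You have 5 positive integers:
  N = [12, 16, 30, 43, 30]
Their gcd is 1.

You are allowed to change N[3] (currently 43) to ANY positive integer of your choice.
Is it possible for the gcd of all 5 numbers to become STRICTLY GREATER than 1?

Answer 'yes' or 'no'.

Answer: yes

Derivation:
Current gcd = 1
gcd of all OTHER numbers (without N[3]=43): gcd([12, 16, 30, 30]) = 2
The new gcd after any change is gcd(2, new_value).
This can be at most 2.
Since 2 > old gcd 1, the gcd CAN increase (e.g., set N[3] = 2).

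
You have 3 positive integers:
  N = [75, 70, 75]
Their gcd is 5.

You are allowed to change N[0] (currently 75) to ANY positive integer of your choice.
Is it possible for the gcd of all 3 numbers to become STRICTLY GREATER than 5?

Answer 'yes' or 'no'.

Current gcd = 5
gcd of all OTHER numbers (without N[0]=75): gcd([70, 75]) = 5
The new gcd after any change is gcd(5, new_value).
This can be at most 5.
Since 5 = old gcd 5, the gcd can only stay the same or decrease.

Answer: no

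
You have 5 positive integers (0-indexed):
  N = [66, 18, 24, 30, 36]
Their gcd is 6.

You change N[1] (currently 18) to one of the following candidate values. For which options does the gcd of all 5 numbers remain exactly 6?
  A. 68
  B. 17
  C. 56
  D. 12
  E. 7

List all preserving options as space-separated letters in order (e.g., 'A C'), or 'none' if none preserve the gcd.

Answer: D

Derivation:
Old gcd = 6; gcd of others (without N[1]) = 6
New gcd for candidate v: gcd(6, v). Preserves old gcd iff gcd(6, v) = 6.
  Option A: v=68, gcd(6,68)=2 -> changes
  Option B: v=17, gcd(6,17)=1 -> changes
  Option C: v=56, gcd(6,56)=2 -> changes
  Option D: v=12, gcd(6,12)=6 -> preserves
  Option E: v=7, gcd(6,7)=1 -> changes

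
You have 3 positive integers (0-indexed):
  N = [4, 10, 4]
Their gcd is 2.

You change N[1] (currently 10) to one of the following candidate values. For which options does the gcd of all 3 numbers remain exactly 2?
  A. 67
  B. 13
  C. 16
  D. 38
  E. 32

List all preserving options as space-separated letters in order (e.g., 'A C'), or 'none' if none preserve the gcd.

Old gcd = 2; gcd of others (without N[1]) = 4
New gcd for candidate v: gcd(4, v). Preserves old gcd iff gcd(4, v) = 2.
  Option A: v=67, gcd(4,67)=1 -> changes
  Option B: v=13, gcd(4,13)=1 -> changes
  Option C: v=16, gcd(4,16)=4 -> changes
  Option D: v=38, gcd(4,38)=2 -> preserves
  Option E: v=32, gcd(4,32)=4 -> changes

Answer: D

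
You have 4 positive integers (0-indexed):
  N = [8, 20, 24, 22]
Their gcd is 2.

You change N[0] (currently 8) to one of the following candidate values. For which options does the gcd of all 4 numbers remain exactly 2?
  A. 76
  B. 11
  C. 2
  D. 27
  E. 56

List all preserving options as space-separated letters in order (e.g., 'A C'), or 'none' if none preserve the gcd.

Old gcd = 2; gcd of others (without N[0]) = 2
New gcd for candidate v: gcd(2, v). Preserves old gcd iff gcd(2, v) = 2.
  Option A: v=76, gcd(2,76)=2 -> preserves
  Option B: v=11, gcd(2,11)=1 -> changes
  Option C: v=2, gcd(2,2)=2 -> preserves
  Option D: v=27, gcd(2,27)=1 -> changes
  Option E: v=56, gcd(2,56)=2 -> preserves

Answer: A C E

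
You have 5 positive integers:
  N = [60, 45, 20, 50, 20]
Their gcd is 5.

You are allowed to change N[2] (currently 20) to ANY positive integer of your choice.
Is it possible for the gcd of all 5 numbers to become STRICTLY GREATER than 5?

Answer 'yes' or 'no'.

Current gcd = 5
gcd of all OTHER numbers (without N[2]=20): gcd([60, 45, 50, 20]) = 5
The new gcd after any change is gcd(5, new_value).
This can be at most 5.
Since 5 = old gcd 5, the gcd can only stay the same or decrease.

Answer: no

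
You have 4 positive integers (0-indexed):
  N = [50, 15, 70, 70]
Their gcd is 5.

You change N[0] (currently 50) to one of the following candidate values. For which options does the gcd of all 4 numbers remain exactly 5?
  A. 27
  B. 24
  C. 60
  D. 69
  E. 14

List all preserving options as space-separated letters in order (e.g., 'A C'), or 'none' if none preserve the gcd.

Answer: C

Derivation:
Old gcd = 5; gcd of others (without N[0]) = 5
New gcd for candidate v: gcd(5, v). Preserves old gcd iff gcd(5, v) = 5.
  Option A: v=27, gcd(5,27)=1 -> changes
  Option B: v=24, gcd(5,24)=1 -> changes
  Option C: v=60, gcd(5,60)=5 -> preserves
  Option D: v=69, gcd(5,69)=1 -> changes
  Option E: v=14, gcd(5,14)=1 -> changes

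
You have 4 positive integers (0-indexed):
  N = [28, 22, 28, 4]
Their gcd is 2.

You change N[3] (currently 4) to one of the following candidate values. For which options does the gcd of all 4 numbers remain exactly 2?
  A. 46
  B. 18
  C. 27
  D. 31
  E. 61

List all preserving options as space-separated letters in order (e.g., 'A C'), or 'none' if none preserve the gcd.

Answer: A B

Derivation:
Old gcd = 2; gcd of others (without N[3]) = 2
New gcd for candidate v: gcd(2, v). Preserves old gcd iff gcd(2, v) = 2.
  Option A: v=46, gcd(2,46)=2 -> preserves
  Option B: v=18, gcd(2,18)=2 -> preserves
  Option C: v=27, gcd(2,27)=1 -> changes
  Option D: v=31, gcd(2,31)=1 -> changes
  Option E: v=61, gcd(2,61)=1 -> changes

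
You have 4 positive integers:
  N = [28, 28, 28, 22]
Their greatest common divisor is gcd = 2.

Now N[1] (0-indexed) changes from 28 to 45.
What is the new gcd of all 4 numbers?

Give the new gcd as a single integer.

Numbers: [28, 28, 28, 22], gcd = 2
Change: index 1, 28 -> 45
gcd of the OTHER numbers (without index 1): gcd([28, 28, 22]) = 2
New gcd = gcd(g_others, new_val) = gcd(2, 45) = 1

Answer: 1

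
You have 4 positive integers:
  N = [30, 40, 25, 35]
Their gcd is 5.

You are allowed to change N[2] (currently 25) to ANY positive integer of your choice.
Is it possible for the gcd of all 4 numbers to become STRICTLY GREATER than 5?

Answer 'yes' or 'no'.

Answer: no

Derivation:
Current gcd = 5
gcd of all OTHER numbers (without N[2]=25): gcd([30, 40, 35]) = 5
The new gcd after any change is gcd(5, new_value).
This can be at most 5.
Since 5 = old gcd 5, the gcd can only stay the same or decrease.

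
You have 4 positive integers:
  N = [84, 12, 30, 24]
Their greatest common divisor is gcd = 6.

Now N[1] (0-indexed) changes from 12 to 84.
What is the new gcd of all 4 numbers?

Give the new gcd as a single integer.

Numbers: [84, 12, 30, 24], gcd = 6
Change: index 1, 12 -> 84
gcd of the OTHER numbers (without index 1): gcd([84, 30, 24]) = 6
New gcd = gcd(g_others, new_val) = gcd(6, 84) = 6

Answer: 6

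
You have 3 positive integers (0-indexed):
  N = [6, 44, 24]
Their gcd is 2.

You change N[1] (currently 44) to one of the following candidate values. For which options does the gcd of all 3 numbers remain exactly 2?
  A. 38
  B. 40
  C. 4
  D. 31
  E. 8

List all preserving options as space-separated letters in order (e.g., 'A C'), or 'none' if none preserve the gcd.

Answer: A B C E

Derivation:
Old gcd = 2; gcd of others (without N[1]) = 6
New gcd for candidate v: gcd(6, v). Preserves old gcd iff gcd(6, v) = 2.
  Option A: v=38, gcd(6,38)=2 -> preserves
  Option B: v=40, gcd(6,40)=2 -> preserves
  Option C: v=4, gcd(6,4)=2 -> preserves
  Option D: v=31, gcd(6,31)=1 -> changes
  Option E: v=8, gcd(6,8)=2 -> preserves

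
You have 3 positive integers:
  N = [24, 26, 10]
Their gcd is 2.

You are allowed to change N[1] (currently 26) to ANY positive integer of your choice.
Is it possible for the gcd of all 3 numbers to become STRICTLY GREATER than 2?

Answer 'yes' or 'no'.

Answer: no

Derivation:
Current gcd = 2
gcd of all OTHER numbers (without N[1]=26): gcd([24, 10]) = 2
The new gcd after any change is gcd(2, new_value).
This can be at most 2.
Since 2 = old gcd 2, the gcd can only stay the same or decrease.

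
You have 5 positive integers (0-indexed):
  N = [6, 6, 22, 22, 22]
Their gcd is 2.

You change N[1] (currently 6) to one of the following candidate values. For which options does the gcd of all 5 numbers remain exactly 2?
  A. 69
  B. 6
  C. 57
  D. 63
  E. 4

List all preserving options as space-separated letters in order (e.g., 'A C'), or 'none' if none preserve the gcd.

Answer: B E

Derivation:
Old gcd = 2; gcd of others (without N[1]) = 2
New gcd for candidate v: gcd(2, v). Preserves old gcd iff gcd(2, v) = 2.
  Option A: v=69, gcd(2,69)=1 -> changes
  Option B: v=6, gcd(2,6)=2 -> preserves
  Option C: v=57, gcd(2,57)=1 -> changes
  Option D: v=63, gcd(2,63)=1 -> changes
  Option E: v=4, gcd(2,4)=2 -> preserves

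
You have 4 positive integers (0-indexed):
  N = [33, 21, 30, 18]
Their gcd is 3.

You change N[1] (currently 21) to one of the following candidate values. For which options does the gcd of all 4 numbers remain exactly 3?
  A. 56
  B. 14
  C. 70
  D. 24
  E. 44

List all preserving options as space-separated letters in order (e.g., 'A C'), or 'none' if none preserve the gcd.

Old gcd = 3; gcd of others (without N[1]) = 3
New gcd for candidate v: gcd(3, v). Preserves old gcd iff gcd(3, v) = 3.
  Option A: v=56, gcd(3,56)=1 -> changes
  Option B: v=14, gcd(3,14)=1 -> changes
  Option C: v=70, gcd(3,70)=1 -> changes
  Option D: v=24, gcd(3,24)=3 -> preserves
  Option E: v=44, gcd(3,44)=1 -> changes

Answer: D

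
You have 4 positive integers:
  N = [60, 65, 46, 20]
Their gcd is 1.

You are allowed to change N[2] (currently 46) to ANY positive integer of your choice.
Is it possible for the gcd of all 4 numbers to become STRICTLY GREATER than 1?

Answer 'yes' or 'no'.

Current gcd = 1
gcd of all OTHER numbers (without N[2]=46): gcd([60, 65, 20]) = 5
The new gcd after any change is gcd(5, new_value).
This can be at most 5.
Since 5 > old gcd 1, the gcd CAN increase (e.g., set N[2] = 5).

Answer: yes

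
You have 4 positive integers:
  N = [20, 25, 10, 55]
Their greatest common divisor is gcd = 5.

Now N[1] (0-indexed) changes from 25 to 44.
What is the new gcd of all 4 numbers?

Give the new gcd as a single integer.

Numbers: [20, 25, 10, 55], gcd = 5
Change: index 1, 25 -> 44
gcd of the OTHER numbers (without index 1): gcd([20, 10, 55]) = 5
New gcd = gcd(g_others, new_val) = gcd(5, 44) = 1

Answer: 1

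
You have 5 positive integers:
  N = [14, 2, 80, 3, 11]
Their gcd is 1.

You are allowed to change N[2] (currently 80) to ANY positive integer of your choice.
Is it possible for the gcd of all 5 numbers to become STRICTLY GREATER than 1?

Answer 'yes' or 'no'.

Current gcd = 1
gcd of all OTHER numbers (without N[2]=80): gcd([14, 2, 3, 11]) = 1
The new gcd after any change is gcd(1, new_value).
This can be at most 1.
Since 1 = old gcd 1, the gcd can only stay the same or decrease.

Answer: no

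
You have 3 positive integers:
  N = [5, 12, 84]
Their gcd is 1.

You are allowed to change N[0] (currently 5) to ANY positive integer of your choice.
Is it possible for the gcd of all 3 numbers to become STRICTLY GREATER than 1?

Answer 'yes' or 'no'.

Answer: yes

Derivation:
Current gcd = 1
gcd of all OTHER numbers (without N[0]=5): gcd([12, 84]) = 12
The new gcd after any change is gcd(12, new_value).
This can be at most 12.
Since 12 > old gcd 1, the gcd CAN increase (e.g., set N[0] = 12).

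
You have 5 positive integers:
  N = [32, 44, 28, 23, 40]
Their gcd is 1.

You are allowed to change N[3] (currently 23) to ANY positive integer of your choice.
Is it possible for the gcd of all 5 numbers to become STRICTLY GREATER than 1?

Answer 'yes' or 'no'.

Current gcd = 1
gcd of all OTHER numbers (without N[3]=23): gcd([32, 44, 28, 40]) = 4
The new gcd after any change is gcd(4, new_value).
This can be at most 4.
Since 4 > old gcd 1, the gcd CAN increase (e.g., set N[3] = 4).

Answer: yes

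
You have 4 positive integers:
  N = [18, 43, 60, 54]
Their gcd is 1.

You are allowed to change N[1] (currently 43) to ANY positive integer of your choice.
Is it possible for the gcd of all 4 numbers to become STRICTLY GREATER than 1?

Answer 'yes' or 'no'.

Current gcd = 1
gcd of all OTHER numbers (without N[1]=43): gcd([18, 60, 54]) = 6
The new gcd after any change is gcd(6, new_value).
This can be at most 6.
Since 6 > old gcd 1, the gcd CAN increase (e.g., set N[1] = 6).

Answer: yes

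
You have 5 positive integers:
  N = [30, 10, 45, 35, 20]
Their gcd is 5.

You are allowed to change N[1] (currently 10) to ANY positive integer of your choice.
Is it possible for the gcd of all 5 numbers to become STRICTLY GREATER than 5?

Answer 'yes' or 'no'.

Current gcd = 5
gcd of all OTHER numbers (without N[1]=10): gcd([30, 45, 35, 20]) = 5
The new gcd after any change is gcd(5, new_value).
This can be at most 5.
Since 5 = old gcd 5, the gcd can only stay the same or decrease.

Answer: no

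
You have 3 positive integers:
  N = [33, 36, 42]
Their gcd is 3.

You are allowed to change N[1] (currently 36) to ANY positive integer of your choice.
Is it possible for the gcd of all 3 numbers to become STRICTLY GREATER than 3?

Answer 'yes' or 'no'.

Current gcd = 3
gcd of all OTHER numbers (without N[1]=36): gcd([33, 42]) = 3
The new gcd after any change is gcd(3, new_value).
This can be at most 3.
Since 3 = old gcd 3, the gcd can only stay the same or decrease.

Answer: no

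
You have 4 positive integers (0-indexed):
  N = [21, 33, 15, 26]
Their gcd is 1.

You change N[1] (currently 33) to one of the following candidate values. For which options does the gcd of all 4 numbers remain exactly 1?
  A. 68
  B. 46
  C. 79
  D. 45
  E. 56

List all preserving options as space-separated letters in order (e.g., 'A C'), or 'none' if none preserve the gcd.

Old gcd = 1; gcd of others (without N[1]) = 1
New gcd for candidate v: gcd(1, v). Preserves old gcd iff gcd(1, v) = 1.
  Option A: v=68, gcd(1,68)=1 -> preserves
  Option B: v=46, gcd(1,46)=1 -> preserves
  Option C: v=79, gcd(1,79)=1 -> preserves
  Option D: v=45, gcd(1,45)=1 -> preserves
  Option E: v=56, gcd(1,56)=1 -> preserves

Answer: A B C D E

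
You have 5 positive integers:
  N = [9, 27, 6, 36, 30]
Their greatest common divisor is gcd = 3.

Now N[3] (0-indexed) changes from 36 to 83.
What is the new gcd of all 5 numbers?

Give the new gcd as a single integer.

Answer: 1

Derivation:
Numbers: [9, 27, 6, 36, 30], gcd = 3
Change: index 3, 36 -> 83
gcd of the OTHER numbers (without index 3): gcd([9, 27, 6, 30]) = 3
New gcd = gcd(g_others, new_val) = gcd(3, 83) = 1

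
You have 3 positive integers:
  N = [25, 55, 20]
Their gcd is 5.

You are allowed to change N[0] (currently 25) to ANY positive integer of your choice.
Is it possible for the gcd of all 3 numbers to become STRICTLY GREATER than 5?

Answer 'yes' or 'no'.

Answer: no

Derivation:
Current gcd = 5
gcd of all OTHER numbers (without N[0]=25): gcd([55, 20]) = 5
The new gcd after any change is gcd(5, new_value).
This can be at most 5.
Since 5 = old gcd 5, the gcd can only stay the same or decrease.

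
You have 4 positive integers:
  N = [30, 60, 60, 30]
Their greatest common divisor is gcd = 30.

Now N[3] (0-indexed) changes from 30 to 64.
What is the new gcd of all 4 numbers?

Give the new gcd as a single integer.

Answer: 2

Derivation:
Numbers: [30, 60, 60, 30], gcd = 30
Change: index 3, 30 -> 64
gcd of the OTHER numbers (without index 3): gcd([30, 60, 60]) = 30
New gcd = gcd(g_others, new_val) = gcd(30, 64) = 2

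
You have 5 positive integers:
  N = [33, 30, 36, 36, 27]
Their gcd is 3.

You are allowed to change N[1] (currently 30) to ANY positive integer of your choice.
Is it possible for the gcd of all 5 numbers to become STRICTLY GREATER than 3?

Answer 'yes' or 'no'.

Current gcd = 3
gcd of all OTHER numbers (without N[1]=30): gcd([33, 36, 36, 27]) = 3
The new gcd after any change is gcd(3, new_value).
This can be at most 3.
Since 3 = old gcd 3, the gcd can only stay the same or decrease.

Answer: no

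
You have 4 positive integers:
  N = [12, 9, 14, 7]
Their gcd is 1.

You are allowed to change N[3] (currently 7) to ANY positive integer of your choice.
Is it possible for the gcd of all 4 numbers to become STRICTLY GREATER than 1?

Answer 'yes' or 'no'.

Answer: no

Derivation:
Current gcd = 1
gcd of all OTHER numbers (without N[3]=7): gcd([12, 9, 14]) = 1
The new gcd after any change is gcd(1, new_value).
This can be at most 1.
Since 1 = old gcd 1, the gcd can only stay the same or decrease.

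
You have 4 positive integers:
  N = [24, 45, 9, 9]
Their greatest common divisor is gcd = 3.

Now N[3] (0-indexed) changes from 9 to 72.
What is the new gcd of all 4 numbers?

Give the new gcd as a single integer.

Numbers: [24, 45, 9, 9], gcd = 3
Change: index 3, 9 -> 72
gcd of the OTHER numbers (without index 3): gcd([24, 45, 9]) = 3
New gcd = gcd(g_others, new_val) = gcd(3, 72) = 3

Answer: 3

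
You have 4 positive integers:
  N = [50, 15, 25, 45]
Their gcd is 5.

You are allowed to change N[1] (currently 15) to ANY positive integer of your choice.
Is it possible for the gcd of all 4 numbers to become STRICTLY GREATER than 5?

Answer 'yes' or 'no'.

Answer: no

Derivation:
Current gcd = 5
gcd of all OTHER numbers (without N[1]=15): gcd([50, 25, 45]) = 5
The new gcd after any change is gcd(5, new_value).
This can be at most 5.
Since 5 = old gcd 5, the gcd can only stay the same or decrease.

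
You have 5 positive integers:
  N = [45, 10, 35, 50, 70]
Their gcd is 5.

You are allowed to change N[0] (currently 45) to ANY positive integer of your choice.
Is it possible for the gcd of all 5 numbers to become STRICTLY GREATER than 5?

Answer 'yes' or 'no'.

Current gcd = 5
gcd of all OTHER numbers (without N[0]=45): gcd([10, 35, 50, 70]) = 5
The new gcd after any change is gcd(5, new_value).
This can be at most 5.
Since 5 = old gcd 5, the gcd can only stay the same or decrease.

Answer: no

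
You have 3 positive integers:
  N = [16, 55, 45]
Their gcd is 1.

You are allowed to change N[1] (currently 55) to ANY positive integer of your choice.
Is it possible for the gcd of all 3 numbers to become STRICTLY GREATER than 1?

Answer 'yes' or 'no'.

Answer: no

Derivation:
Current gcd = 1
gcd of all OTHER numbers (without N[1]=55): gcd([16, 45]) = 1
The new gcd after any change is gcd(1, new_value).
This can be at most 1.
Since 1 = old gcd 1, the gcd can only stay the same or decrease.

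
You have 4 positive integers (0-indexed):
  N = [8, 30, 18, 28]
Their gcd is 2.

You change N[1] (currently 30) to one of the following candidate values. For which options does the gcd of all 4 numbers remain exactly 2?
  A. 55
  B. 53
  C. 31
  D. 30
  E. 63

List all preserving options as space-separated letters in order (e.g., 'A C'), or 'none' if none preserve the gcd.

Old gcd = 2; gcd of others (without N[1]) = 2
New gcd for candidate v: gcd(2, v). Preserves old gcd iff gcd(2, v) = 2.
  Option A: v=55, gcd(2,55)=1 -> changes
  Option B: v=53, gcd(2,53)=1 -> changes
  Option C: v=31, gcd(2,31)=1 -> changes
  Option D: v=30, gcd(2,30)=2 -> preserves
  Option E: v=63, gcd(2,63)=1 -> changes

Answer: D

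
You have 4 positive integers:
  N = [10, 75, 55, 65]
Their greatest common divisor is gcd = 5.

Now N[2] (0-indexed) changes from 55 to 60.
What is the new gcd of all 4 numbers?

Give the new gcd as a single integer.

Numbers: [10, 75, 55, 65], gcd = 5
Change: index 2, 55 -> 60
gcd of the OTHER numbers (without index 2): gcd([10, 75, 65]) = 5
New gcd = gcd(g_others, new_val) = gcd(5, 60) = 5

Answer: 5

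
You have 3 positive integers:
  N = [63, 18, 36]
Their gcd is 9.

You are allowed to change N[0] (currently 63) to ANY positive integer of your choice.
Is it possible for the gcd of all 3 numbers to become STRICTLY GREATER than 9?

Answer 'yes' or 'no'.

Answer: yes

Derivation:
Current gcd = 9
gcd of all OTHER numbers (without N[0]=63): gcd([18, 36]) = 18
The new gcd after any change is gcd(18, new_value).
This can be at most 18.
Since 18 > old gcd 9, the gcd CAN increase (e.g., set N[0] = 18).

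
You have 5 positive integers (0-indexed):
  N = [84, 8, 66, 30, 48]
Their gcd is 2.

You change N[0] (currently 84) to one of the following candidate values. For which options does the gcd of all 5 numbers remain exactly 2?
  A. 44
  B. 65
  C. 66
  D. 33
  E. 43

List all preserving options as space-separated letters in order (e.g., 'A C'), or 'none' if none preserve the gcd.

Old gcd = 2; gcd of others (without N[0]) = 2
New gcd for candidate v: gcd(2, v). Preserves old gcd iff gcd(2, v) = 2.
  Option A: v=44, gcd(2,44)=2 -> preserves
  Option B: v=65, gcd(2,65)=1 -> changes
  Option C: v=66, gcd(2,66)=2 -> preserves
  Option D: v=33, gcd(2,33)=1 -> changes
  Option E: v=43, gcd(2,43)=1 -> changes

Answer: A C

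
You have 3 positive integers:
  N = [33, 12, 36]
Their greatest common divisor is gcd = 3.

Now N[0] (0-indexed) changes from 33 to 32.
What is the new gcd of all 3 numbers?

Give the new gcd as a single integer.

Answer: 4

Derivation:
Numbers: [33, 12, 36], gcd = 3
Change: index 0, 33 -> 32
gcd of the OTHER numbers (without index 0): gcd([12, 36]) = 12
New gcd = gcd(g_others, new_val) = gcd(12, 32) = 4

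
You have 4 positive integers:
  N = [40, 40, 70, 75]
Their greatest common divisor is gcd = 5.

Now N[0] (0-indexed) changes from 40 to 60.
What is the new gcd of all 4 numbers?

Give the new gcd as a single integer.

Numbers: [40, 40, 70, 75], gcd = 5
Change: index 0, 40 -> 60
gcd of the OTHER numbers (without index 0): gcd([40, 70, 75]) = 5
New gcd = gcd(g_others, new_val) = gcd(5, 60) = 5

Answer: 5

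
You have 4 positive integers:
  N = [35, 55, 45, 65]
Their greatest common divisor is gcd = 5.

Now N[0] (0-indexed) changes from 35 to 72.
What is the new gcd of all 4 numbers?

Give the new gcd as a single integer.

Answer: 1

Derivation:
Numbers: [35, 55, 45, 65], gcd = 5
Change: index 0, 35 -> 72
gcd of the OTHER numbers (without index 0): gcd([55, 45, 65]) = 5
New gcd = gcd(g_others, new_val) = gcd(5, 72) = 1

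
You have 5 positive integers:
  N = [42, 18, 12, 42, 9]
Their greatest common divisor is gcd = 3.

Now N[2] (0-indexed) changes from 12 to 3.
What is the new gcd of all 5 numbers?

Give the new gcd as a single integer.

Numbers: [42, 18, 12, 42, 9], gcd = 3
Change: index 2, 12 -> 3
gcd of the OTHER numbers (without index 2): gcd([42, 18, 42, 9]) = 3
New gcd = gcd(g_others, new_val) = gcd(3, 3) = 3

Answer: 3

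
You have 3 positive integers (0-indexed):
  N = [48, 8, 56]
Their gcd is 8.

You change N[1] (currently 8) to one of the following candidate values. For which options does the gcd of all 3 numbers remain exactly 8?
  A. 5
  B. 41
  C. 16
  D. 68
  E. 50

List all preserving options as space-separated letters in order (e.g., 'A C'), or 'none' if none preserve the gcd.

Old gcd = 8; gcd of others (without N[1]) = 8
New gcd for candidate v: gcd(8, v). Preserves old gcd iff gcd(8, v) = 8.
  Option A: v=5, gcd(8,5)=1 -> changes
  Option B: v=41, gcd(8,41)=1 -> changes
  Option C: v=16, gcd(8,16)=8 -> preserves
  Option D: v=68, gcd(8,68)=4 -> changes
  Option E: v=50, gcd(8,50)=2 -> changes

Answer: C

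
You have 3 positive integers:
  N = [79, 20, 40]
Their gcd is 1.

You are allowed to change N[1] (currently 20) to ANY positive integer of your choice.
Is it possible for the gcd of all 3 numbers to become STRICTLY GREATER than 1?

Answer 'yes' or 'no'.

Current gcd = 1
gcd of all OTHER numbers (without N[1]=20): gcd([79, 40]) = 1
The new gcd after any change is gcd(1, new_value).
This can be at most 1.
Since 1 = old gcd 1, the gcd can only stay the same or decrease.

Answer: no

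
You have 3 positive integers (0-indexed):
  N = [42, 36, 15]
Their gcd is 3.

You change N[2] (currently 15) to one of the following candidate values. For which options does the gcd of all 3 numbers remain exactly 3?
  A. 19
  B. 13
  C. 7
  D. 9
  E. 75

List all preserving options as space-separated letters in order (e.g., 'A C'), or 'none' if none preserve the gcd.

Answer: D E

Derivation:
Old gcd = 3; gcd of others (without N[2]) = 6
New gcd for candidate v: gcd(6, v). Preserves old gcd iff gcd(6, v) = 3.
  Option A: v=19, gcd(6,19)=1 -> changes
  Option B: v=13, gcd(6,13)=1 -> changes
  Option C: v=7, gcd(6,7)=1 -> changes
  Option D: v=9, gcd(6,9)=3 -> preserves
  Option E: v=75, gcd(6,75)=3 -> preserves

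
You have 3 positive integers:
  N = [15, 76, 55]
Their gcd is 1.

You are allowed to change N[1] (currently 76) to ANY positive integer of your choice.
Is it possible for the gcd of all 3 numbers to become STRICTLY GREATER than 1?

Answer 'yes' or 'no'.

Answer: yes

Derivation:
Current gcd = 1
gcd of all OTHER numbers (without N[1]=76): gcd([15, 55]) = 5
The new gcd after any change is gcd(5, new_value).
This can be at most 5.
Since 5 > old gcd 1, the gcd CAN increase (e.g., set N[1] = 5).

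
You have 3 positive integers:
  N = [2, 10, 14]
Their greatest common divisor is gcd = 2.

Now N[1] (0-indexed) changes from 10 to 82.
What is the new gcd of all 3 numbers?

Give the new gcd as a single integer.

Answer: 2

Derivation:
Numbers: [2, 10, 14], gcd = 2
Change: index 1, 10 -> 82
gcd of the OTHER numbers (without index 1): gcd([2, 14]) = 2
New gcd = gcd(g_others, new_val) = gcd(2, 82) = 2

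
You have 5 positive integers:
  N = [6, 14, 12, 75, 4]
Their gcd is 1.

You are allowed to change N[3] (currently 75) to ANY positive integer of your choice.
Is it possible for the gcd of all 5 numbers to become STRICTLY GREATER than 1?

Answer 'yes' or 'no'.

Answer: yes

Derivation:
Current gcd = 1
gcd of all OTHER numbers (without N[3]=75): gcd([6, 14, 12, 4]) = 2
The new gcd after any change is gcd(2, new_value).
This can be at most 2.
Since 2 > old gcd 1, the gcd CAN increase (e.g., set N[3] = 2).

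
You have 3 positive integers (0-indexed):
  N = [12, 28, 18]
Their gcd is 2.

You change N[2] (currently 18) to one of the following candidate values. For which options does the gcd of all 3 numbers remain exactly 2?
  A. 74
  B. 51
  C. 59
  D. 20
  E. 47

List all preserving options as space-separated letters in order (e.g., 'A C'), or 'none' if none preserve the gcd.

Old gcd = 2; gcd of others (without N[2]) = 4
New gcd for candidate v: gcd(4, v). Preserves old gcd iff gcd(4, v) = 2.
  Option A: v=74, gcd(4,74)=2 -> preserves
  Option B: v=51, gcd(4,51)=1 -> changes
  Option C: v=59, gcd(4,59)=1 -> changes
  Option D: v=20, gcd(4,20)=4 -> changes
  Option E: v=47, gcd(4,47)=1 -> changes

Answer: A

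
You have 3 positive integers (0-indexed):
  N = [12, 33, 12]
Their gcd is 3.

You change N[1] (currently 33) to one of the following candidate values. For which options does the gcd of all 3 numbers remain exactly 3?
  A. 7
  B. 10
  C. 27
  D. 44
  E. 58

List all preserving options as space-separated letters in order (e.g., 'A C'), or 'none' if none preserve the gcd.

Old gcd = 3; gcd of others (without N[1]) = 12
New gcd for candidate v: gcd(12, v). Preserves old gcd iff gcd(12, v) = 3.
  Option A: v=7, gcd(12,7)=1 -> changes
  Option B: v=10, gcd(12,10)=2 -> changes
  Option C: v=27, gcd(12,27)=3 -> preserves
  Option D: v=44, gcd(12,44)=4 -> changes
  Option E: v=58, gcd(12,58)=2 -> changes

Answer: C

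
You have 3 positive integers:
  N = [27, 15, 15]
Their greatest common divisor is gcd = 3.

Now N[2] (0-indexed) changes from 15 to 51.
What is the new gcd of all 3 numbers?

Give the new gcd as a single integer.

Numbers: [27, 15, 15], gcd = 3
Change: index 2, 15 -> 51
gcd of the OTHER numbers (without index 2): gcd([27, 15]) = 3
New gcd = gcd(g_others, new_val) = gcd(3, 51) = 3

Answer: 3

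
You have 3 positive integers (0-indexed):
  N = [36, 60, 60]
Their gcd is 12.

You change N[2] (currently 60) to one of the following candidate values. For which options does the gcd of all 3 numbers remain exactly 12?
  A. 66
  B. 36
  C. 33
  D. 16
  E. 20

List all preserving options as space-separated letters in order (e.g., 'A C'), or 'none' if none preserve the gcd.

Answer: B

Derivation:
Old gcd = 12; gcd of others (without N[2]) = 12
New gcd for candidate v: gcd(12, v). Preserves old gcd iff gcd(12, v) = 12.
  Option A: v=66, gcd(12,66)=6 -> changes
  Option B: v=36, gcd(12,36)=12 -> preserves
  Option C: v=33, gcd(12,33)=3 -> changes
  Option D: v=16, gcd(12,16)=4 -> changes
  Option E: v=20, gcd(12,20)=4 -> changes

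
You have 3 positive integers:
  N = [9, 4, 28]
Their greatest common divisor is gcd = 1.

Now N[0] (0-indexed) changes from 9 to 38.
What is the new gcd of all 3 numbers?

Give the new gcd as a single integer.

Answer: 2

Derivation:
Numbers: [9, 4, 28], gcd = 1
Change: index 0, 9 -> 38
gcd of the OTHER numbers (without index 0): gcd([4, 28]) = 4
New gcd = gcd(g_others, new_val) = gcd(4, 38) = 2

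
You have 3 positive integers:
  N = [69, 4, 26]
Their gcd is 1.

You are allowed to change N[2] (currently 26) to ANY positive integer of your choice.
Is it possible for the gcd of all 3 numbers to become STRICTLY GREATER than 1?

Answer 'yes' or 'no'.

Answer: no

Derivation:
Current gcd = 1
gcd of all OTHER numbers (without N[2]=26): gcd([69, 4]) = 1
The new gcd after any change is gcd(1, new_value).
This can be at most 1.
Since 1 = old gcd 1, the gcd can only stay the same or decrease.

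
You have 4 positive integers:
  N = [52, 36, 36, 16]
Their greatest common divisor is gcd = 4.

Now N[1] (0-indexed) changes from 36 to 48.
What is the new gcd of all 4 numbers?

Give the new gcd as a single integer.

Answer: 4

Derivation:
Numbers: [52, 36, 36, 16], gcd = 4
Change: index 1, 36 -> 48
gcd of the OTHER numbers (without index 1): gcd([52, 36, 16]) = 4
New gcd = gcd(g_others, new_val) = gcd(4, 48) = 4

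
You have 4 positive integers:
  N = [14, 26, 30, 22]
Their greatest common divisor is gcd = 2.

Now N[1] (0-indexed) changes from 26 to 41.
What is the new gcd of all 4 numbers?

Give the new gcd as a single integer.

Answer: 1

Derivation:
Numbers: [14, 26, 30, 22], gcd = 2
Change: index 1, 26 -> 41
gcd of the OTHER numbers (without index 1): gcd([14, 30, 22]) = 2
New gcd = gcd(g_others, new_val) = gcd(2, 41) = 1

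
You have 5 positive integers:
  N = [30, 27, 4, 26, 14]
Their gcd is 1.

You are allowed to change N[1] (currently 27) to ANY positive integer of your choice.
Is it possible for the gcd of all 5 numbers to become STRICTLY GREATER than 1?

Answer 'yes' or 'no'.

Current gcd = 1
gcd of all OTHER numbers (without N[1]=27): gcd([30, 4, 26, 14]) = 2
The new gcd after any change is gcd(2, new_value).
This can be at most 2.
Since 2 > old gcd 1, the gcd CAN increase (e.g., set N[1] = 2).

Answer: yes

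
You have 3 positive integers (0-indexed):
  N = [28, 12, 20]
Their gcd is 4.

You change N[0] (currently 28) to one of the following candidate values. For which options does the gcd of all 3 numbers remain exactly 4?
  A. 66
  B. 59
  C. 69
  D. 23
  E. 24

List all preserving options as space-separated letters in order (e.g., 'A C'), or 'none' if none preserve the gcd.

Old gcd = 4; gcd of others (without N[0]) = 4
New gcd for candidate v: gcd(4, v). Preserves old gcd iff gcd(4, v) = 4.
  Option A: v=66, gcd(4,66)=2 -> changes
  Option B: v=59, gcd(4,59)=1 -> changes
  Option C: v=69, gcd(4,69)=1 -> changes
  Option D: v=23, gcd(4,23)=1 -> changes
  Option E: v=24, gcd(4,24)=4 -> preserves

Answer: E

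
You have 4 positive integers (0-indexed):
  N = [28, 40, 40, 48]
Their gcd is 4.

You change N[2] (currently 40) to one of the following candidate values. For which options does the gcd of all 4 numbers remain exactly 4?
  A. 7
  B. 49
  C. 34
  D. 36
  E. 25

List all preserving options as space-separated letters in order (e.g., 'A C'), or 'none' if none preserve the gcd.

Answer: D

Derivation:
Old gcd = 4; gcd of others (without N[2]) = 4
New gcd for candidate v: gcd(4, v). Preserves old gcd iff gcd(4, v) = 4.
  Option A: v=7, gcd(4,7)=1 -> changes
  Option B: v=49, gcd(4,49)=1 -> changes
  Option C: v=34, gcd(4,34)=2 -> changes
  Option D: v=36, gcd(4,36)=4 -> preserves
  Option E: v=25, gcd(4,25)=1 -> changes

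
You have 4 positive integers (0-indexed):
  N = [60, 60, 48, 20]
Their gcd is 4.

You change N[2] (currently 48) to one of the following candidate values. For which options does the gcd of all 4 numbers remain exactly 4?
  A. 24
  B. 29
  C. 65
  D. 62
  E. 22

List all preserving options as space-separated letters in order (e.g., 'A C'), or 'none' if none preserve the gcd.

Answer: A

Derivation:
Old gcd = 4; gcd of others (without N[2]) = 20
New gcd for candidate v: gcd(20, v). Preserves old gcd iff gcd(20, v) = 4.
  Option A: v=24, gcd(20,24)=4 -> preserves
  Option B: v=29, gcd(20,29)=1 -> changes
  Option C: v=65, gcd(20,65)=5 -> changes
  Option D: v=62, gcd(20,62)=2 -> changes
  Option E: v=22, gcd(20,22)=2 -> changes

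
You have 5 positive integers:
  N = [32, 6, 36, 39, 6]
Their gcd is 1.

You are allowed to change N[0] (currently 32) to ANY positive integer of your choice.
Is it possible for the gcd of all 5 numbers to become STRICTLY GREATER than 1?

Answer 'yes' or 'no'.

Answer: yes

Derivation:
Current gcd = 1
gcd of all OTHER numbers (without N[0]=32): gcd([6, 36, 39, 6]) = 3
The new gcd after any change is gcd(3, new_value).
This can be at most 3.
Since 3 > old gcd 1, the gcd CAN increase (e.g., set N[0] = 3).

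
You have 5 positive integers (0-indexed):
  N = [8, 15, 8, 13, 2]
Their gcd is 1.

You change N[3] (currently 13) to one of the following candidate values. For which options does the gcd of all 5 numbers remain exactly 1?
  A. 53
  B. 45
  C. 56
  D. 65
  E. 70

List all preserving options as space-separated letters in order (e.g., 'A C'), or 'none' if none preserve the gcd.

Old gcd = 1; gcd of others (without N[3]) = 1
New gcd for candidate v: gcd(1, v). Preserves old gcd iff gcd(1, v) = 1.
  Option A: v=53, gcd(1,53)=1 -> preserves
  Option B: v=45, gcd(1,45)=1 -> preserves
  Option C: v=56, gcd(1,56)=1 -> preserves
  Option D: v=65, gcd(1,65)=1 -> preserves
  Option E: v=70, gcd(1,70)=1 -> preserves

Answer: A B C D E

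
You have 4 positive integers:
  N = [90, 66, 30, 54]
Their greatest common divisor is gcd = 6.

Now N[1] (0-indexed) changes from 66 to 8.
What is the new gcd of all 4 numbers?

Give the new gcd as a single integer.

Numbers: [90, 66, 30, 54], gcd = 6
Change: index 1, 66 -> 8
gcd of the OTHER numbers (without index 1): gcd([90, 30, 54]) = 6
New gcd = gcd(g_others, new_val) = gcd(6, 8) = 2

Answer: 2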